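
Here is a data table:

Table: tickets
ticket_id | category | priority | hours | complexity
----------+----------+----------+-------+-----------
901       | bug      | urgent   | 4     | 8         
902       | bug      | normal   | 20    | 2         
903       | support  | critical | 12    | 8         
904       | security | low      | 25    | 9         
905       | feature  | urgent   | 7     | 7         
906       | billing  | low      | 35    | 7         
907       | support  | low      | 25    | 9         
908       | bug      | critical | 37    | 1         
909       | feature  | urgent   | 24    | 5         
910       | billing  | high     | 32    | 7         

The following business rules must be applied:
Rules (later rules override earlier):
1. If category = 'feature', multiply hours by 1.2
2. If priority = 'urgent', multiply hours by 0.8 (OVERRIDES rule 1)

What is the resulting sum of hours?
214.0

Step 1: Rule 2 takes priority for records with priority = 'urgent'
  - 3 records: 35 × 0.8 = 28.0
Step 2: Rule 1 applies to remaining records with category = 'feature'
  - 0 records: 0 × 1.2 = 0.0
Step 3: Other records unchanged: 186
Step 4: Final sum = 28.0 + 0.0 + 186 = 214.0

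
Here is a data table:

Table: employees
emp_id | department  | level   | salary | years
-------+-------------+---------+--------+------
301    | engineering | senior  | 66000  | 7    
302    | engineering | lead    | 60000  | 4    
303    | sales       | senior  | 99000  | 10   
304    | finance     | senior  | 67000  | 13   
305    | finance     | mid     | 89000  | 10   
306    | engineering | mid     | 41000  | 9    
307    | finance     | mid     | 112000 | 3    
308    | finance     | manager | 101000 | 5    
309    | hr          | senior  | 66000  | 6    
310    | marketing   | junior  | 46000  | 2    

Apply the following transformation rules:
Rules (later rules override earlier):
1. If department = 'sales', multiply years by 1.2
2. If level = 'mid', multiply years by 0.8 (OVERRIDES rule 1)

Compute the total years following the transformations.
66.6

Step 1: Rule 2 takes priority for records with level = 'mid'
  - 3 records: 22 × 0.8 = 17.6
Step 2: Rule 1 applies to remaining records with department = 'sales'
  - 1 records: 10 × 1.2 = 12.0
Step 3: Other records unchanged: 37
Step 4: Final sum = 17.6 + 12.0 + 37 = 66.6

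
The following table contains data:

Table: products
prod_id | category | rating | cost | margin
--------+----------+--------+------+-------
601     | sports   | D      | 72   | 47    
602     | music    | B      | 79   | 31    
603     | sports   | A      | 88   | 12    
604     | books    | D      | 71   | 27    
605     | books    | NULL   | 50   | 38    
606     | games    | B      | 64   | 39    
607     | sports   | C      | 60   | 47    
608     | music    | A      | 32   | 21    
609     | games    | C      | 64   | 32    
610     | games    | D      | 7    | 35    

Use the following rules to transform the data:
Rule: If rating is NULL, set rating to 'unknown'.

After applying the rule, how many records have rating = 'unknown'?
1

Step 1: Count records where rating IS NULL
Step 2: Found 1 records with NULL rating
Step 3: These records will have rating set to 'unknown'
Step 4: Records already having rating = 'unknown': 0
Step 5: Answer: 1 + 0 = 1 records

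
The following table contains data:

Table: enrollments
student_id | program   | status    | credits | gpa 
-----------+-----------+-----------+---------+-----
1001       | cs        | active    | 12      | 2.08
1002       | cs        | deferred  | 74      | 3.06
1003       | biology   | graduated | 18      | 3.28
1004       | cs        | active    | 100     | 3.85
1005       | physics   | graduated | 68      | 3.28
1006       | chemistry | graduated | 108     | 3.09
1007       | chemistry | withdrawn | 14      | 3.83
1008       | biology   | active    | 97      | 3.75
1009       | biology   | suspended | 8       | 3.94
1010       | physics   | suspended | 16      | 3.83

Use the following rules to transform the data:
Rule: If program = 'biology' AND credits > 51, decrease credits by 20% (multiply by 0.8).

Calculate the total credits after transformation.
495.6

Step 1: Find records where program = 'biology' AND credits > 51
Step 2: 1 records match, summing to 97
Step 3: After multiplier: 97 × 0.8 = 77.6
Step 4: Unaffected records sum: 418
Step 5: Final sum = 77.6 + 418 = 495.6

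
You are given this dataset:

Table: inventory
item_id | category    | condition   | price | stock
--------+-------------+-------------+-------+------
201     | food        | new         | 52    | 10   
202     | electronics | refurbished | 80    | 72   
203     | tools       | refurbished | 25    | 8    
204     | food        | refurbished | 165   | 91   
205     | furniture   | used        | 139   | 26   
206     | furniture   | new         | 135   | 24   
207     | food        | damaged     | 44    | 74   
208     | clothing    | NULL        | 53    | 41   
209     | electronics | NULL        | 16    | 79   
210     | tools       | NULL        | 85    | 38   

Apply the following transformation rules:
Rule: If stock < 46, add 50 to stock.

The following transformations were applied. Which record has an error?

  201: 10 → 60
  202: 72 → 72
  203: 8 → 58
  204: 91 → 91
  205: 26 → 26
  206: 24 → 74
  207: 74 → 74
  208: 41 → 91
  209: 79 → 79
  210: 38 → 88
Record 205 has an error. The correct transformed value should be 76, not 26.

Step 1: Check each record against the rule
Step 2: Record 205 has stock = 26
Step 3: Since 26 < 46, the bonus should have been applied
Step 4: Correct value = 76, but claimed value = 26
Conclusion: Record 205 has the error.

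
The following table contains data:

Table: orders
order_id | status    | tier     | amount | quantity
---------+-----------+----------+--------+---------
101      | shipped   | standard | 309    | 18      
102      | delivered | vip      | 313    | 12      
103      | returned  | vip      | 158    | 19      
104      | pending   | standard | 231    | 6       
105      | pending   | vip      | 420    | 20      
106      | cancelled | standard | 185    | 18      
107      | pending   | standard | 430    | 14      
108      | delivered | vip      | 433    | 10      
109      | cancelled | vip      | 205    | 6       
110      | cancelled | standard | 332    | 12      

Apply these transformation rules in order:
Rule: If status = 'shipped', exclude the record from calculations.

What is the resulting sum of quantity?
117

Step 1: Identify records where status = 'shipped'
Step 2: The excluded records sum to 18
Step 3: Original total quantity = 135
Step 4: Remaining total = 135 - 18 = 117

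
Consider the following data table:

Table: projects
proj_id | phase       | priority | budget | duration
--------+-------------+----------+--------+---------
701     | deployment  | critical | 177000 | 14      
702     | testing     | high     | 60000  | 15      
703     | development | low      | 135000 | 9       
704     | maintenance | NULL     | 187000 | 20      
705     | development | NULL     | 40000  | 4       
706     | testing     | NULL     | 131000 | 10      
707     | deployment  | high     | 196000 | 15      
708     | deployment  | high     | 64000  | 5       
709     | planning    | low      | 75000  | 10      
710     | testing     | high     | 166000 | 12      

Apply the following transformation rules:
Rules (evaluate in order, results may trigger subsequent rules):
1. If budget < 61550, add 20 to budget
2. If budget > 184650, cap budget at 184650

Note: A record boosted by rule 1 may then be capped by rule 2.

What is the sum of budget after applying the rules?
1217340

Step 1: Apply rule 1 to records with budget < 61550
  - 2 records get bonus of 20
  - Of these, 0 records then exceed 184650 and get capped
Step 2: Apply rule 2 to records with budget > 184650
  - 2 records (original) are capped
Step 3: Calculate final sum = 1217340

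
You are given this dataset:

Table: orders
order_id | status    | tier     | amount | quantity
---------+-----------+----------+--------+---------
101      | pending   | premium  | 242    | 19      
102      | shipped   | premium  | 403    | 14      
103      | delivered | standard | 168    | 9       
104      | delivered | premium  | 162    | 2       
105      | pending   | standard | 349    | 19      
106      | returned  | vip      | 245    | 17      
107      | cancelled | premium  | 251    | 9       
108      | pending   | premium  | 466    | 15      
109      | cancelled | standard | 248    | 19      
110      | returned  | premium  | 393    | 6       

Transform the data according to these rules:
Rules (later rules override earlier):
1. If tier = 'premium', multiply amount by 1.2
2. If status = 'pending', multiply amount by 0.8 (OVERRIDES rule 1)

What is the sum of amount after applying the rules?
2957.4

Step 1: Rule 2 takes priority for records with status = 'pending'
  - 3 records: 1057 × 0.8 = 845.6
Step 2: Rule 1 applies to remaining records with tier = 'premium'
  - 4 records: 1209 × 1.2 = 1450.8
Step 3: Other records unchanged: 661
Step 4: Final sum = 845.6 + 1450.8 + 661 = 2957.4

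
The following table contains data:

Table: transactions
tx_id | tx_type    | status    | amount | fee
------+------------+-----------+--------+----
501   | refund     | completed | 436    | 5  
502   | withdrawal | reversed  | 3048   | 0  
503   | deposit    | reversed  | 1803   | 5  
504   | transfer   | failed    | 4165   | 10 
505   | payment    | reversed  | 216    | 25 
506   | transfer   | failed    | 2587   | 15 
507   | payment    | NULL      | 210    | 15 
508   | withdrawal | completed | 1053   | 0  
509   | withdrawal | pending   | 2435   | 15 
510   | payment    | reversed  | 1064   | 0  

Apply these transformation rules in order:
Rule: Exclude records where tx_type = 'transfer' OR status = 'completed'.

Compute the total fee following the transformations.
60

Step 1: Find records where tx_type = 'transfer' OR status = 'completed'
Step 2: 4 records match, summing to 30
Step 3: Original sum: 90
Step 4: Remaining sum = 90 - 30 = 60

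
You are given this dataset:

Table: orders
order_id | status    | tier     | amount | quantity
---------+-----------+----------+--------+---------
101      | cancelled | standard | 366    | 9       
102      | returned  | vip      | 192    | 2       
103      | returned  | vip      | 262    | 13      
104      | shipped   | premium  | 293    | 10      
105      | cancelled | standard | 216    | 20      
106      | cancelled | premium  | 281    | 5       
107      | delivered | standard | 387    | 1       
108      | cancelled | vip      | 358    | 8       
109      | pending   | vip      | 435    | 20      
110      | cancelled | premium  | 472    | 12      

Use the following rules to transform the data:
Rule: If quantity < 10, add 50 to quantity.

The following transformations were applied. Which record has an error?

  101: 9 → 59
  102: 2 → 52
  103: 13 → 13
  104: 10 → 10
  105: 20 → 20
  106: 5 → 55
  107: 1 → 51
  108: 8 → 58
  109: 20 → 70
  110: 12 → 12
Record 109 has an error. The correct transformed value should be 20, not 70.

Step 1: Check each record against the rule
Step 2: Record 109 has quantity = 20
Step 3: Since 20 >= 10, the bonus should not have been applied
Step 4: Correct value = 20, but claimed value = 70
Conclusion: Record 109 has the error.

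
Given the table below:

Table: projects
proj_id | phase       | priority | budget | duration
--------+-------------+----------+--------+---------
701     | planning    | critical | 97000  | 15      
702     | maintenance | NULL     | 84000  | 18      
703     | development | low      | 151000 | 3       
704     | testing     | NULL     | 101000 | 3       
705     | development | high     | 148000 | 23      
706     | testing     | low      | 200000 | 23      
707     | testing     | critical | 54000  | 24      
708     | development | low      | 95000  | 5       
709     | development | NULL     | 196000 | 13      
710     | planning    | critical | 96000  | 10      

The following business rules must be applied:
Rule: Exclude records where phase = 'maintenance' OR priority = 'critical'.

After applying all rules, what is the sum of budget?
891000

Step 1: Find records where phase = 'maintenance' OR priority = 'critical'
Step 2: 4 records match, summing to 331000
Step 3: Original sum: 1222000
Step 4: Remaining sum = 1222000 - 331000 = 891000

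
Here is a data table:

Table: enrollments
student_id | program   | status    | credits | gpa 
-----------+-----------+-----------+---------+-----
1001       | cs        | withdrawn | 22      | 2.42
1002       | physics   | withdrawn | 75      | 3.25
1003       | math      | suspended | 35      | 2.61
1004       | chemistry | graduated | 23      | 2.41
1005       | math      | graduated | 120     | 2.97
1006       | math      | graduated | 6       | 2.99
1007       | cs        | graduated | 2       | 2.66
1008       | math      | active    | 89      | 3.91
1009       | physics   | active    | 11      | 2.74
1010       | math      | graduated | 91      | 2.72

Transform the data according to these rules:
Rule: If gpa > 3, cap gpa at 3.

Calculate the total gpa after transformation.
27.52

Step 1: 2 records have gpa > 3
Step 2: These records originally summed to 7.16
Step 3: After capping: 2 × 3 = 6
Step 4: Unaffected records sum: 21.52
Step 5: Final sum = 6 + 21.52 = 27.52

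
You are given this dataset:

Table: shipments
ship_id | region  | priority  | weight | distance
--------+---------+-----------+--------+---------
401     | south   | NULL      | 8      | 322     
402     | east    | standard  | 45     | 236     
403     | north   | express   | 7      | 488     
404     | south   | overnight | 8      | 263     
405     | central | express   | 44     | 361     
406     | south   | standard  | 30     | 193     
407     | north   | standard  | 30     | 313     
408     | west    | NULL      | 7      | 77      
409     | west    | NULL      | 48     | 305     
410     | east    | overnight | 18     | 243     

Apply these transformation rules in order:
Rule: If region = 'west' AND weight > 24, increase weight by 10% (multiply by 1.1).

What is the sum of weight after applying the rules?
249.8

Step 1: Find records where region = 'west' AND weight > 24
Step 2: 1 records match, summing to 48
Step 3: After multiplier: 48 × 1.1 = 52.8
Step 4: Unaffected records sum: 197
Step 5: Final sum = 52.8 + 197 = 249.8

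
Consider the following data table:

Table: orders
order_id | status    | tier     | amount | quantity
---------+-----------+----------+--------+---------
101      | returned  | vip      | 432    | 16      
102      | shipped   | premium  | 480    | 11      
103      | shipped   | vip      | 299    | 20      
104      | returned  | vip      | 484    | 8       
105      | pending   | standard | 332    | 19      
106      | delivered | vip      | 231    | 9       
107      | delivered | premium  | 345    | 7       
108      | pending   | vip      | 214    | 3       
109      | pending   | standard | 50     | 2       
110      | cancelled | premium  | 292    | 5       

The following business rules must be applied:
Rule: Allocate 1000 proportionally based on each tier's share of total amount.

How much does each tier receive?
premium: 353.59, standard: 120.92, vip: 525.48

Step 1: Calculate total amount = 3159
Step 2: Calculate each tier's proportion:
  premium: 1117/3159 = 35.36% → 353.59
  standard: 382/3159 = 12.09% → 120.92
  vip: 1660/3159 = 52.55% → 525.48
Step 3: Verify: sum of allocations ≈ 1000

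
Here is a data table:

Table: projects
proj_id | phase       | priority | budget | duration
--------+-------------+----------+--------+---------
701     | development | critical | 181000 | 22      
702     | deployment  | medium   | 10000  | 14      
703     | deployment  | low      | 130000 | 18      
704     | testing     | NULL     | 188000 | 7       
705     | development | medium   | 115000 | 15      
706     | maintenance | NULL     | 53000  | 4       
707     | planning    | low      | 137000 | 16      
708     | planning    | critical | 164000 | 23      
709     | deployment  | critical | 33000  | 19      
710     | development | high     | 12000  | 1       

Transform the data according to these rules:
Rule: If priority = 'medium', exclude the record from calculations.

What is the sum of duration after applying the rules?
110

Step 1: Identify records where priority = 'medium'
Step 2: The excluded records sum to 29
Step 3: Original total duration = 139
Step 4: Remaining total = 139 - 29 = 110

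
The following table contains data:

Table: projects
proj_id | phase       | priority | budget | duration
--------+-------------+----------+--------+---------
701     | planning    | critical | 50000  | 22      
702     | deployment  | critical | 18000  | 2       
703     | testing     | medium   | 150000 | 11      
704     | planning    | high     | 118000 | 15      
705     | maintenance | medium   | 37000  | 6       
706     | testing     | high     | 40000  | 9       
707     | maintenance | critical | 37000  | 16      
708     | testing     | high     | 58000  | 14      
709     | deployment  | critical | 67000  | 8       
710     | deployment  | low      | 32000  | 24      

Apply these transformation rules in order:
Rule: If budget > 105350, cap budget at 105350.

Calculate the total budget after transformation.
549700

Step 1: 2 records have budget > 105350
Step 2: These records originally summed to 268000
Step 3: After capping: 2 × 105350 = 210700
Step 4: Unaffected records sum: 339000
Step 5: Final sum = 210700 + 339000 = 549700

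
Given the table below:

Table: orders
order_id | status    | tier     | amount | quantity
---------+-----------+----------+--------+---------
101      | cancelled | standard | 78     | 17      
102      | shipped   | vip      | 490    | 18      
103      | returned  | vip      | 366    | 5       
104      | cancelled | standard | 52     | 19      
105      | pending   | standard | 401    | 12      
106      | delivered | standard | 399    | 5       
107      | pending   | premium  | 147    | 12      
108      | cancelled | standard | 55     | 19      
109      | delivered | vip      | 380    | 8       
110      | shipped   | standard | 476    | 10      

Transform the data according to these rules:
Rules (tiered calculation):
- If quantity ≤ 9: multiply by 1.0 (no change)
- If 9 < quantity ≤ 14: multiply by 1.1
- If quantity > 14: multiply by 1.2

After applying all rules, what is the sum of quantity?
143.0

Step 1: Tier 1 (quantity ≤ 9): 3 records, sum = 18 × 1.0 = 18.0
Step 2: Tier 2 (9 < quantity ≤ 14): 3 records, sum = 34 × 1.1 = 37.4
Step 3: Tier 3 (quantity > 14): 4 records, sum = 73 × 1.2 = 87.6
Step 4: Final sum = 18.0 + 37.4 + 87.6 = 143.0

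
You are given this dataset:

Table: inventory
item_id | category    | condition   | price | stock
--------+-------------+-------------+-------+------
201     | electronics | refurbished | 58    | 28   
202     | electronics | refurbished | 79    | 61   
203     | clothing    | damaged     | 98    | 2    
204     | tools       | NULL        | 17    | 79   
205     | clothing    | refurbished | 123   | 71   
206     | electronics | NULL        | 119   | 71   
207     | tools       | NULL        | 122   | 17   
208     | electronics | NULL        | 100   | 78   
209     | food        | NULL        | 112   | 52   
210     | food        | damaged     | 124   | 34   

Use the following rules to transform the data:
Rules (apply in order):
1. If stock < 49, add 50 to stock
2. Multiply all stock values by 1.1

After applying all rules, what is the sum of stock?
762.3

Step 1: Apply Rule 1 - Add 50 to records with stock < 49
  - 4 records affected: 81 + (4 × 50) = 281
  - Unaffected records: 412
  - Sum after Rule 1: 693
Step 2: Apply Rule 2 - Multiply all by 1.1
  - 693 × 1.1 = 762.3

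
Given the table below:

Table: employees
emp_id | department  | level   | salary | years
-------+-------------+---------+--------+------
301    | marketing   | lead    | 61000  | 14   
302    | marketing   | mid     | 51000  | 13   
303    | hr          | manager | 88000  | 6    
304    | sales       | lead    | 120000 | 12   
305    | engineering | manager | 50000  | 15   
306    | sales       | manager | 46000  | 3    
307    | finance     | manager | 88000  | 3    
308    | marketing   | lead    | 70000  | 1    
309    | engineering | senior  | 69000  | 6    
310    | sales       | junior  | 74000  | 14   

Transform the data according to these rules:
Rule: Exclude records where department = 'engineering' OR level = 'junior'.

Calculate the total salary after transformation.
524000

Step 1: Find records where department = 'engineering' OR level = 'junior'
Step 2: 3 records match, summing to 193000
Step 3: Original sum: 717000
Step 4: Remaining sum = 717000 - 193000 = 524000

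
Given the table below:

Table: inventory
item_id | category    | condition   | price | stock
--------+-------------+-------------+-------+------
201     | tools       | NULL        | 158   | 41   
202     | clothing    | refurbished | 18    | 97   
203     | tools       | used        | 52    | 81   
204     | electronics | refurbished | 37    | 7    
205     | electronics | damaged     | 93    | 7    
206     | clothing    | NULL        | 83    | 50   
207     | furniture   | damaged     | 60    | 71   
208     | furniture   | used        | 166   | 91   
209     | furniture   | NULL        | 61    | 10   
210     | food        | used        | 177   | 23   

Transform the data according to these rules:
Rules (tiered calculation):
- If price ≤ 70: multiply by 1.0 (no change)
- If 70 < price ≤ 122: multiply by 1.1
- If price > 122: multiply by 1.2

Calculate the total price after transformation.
1022.8

Step 1: Tier 1 (price ≤ 70): 5 records, sum = 228 × 1.0 = 228.0
Step 2: Tier 2 (70 < price ≤ 122): 2 records, sum = 176 × 1.1 = 193.6
Step 3: Tier 3 (price > 122): 3 records, sum = 501 × 1.2 = 601.2
Step 4: Final sum = 228.0 + 193.6 + 601.2 = 1022.8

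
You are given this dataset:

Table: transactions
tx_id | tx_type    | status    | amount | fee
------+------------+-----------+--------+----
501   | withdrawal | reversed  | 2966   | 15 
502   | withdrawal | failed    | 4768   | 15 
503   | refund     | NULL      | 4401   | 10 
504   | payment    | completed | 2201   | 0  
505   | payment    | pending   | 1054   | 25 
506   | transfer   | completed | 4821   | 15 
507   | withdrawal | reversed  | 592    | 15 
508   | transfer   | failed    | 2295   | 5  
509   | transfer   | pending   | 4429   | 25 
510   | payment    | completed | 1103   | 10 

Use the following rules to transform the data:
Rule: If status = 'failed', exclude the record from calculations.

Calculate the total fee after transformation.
115

Step 1: Identify records where status = 'failed'
Step 2: The excluded records sum to 20
Step 3: Original total fee = 135
Step 4: Remaining total = 135 - 20 = 115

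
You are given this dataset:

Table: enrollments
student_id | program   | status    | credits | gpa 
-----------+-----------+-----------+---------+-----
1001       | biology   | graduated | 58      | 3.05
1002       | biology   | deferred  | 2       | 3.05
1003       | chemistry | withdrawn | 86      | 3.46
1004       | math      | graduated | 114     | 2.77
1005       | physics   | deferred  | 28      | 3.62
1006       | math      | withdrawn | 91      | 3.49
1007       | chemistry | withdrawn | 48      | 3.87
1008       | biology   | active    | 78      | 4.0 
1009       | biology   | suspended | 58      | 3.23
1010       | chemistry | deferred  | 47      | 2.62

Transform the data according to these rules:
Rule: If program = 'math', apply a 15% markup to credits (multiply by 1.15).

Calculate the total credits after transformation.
640.75

Step 1: Records with program = 'math' have total credits = 205
Step 2: Apply multiplier: 205 × 1.15 = 235.75
Step 3: Other records total: 405
Step 4: Final sum = 235.75 + 405 = 640.75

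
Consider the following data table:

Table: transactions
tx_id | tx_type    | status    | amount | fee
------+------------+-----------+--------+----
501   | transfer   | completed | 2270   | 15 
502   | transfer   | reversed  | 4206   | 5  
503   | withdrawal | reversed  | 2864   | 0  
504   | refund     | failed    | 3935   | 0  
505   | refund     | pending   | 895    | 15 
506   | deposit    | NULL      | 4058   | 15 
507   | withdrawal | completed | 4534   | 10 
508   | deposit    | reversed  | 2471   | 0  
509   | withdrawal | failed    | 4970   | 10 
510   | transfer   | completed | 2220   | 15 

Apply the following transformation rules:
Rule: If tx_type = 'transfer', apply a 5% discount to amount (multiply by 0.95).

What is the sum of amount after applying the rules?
31988.2

Step 1: Records with tx_type = 'transfer' have total amount = 8696
Step 2: Apply multiplier: 8696 × 0.95 = 8261.2
Step 3: Other records total: 23727
Step 4: Final sum = 8261.2 + 23727 = 31988.2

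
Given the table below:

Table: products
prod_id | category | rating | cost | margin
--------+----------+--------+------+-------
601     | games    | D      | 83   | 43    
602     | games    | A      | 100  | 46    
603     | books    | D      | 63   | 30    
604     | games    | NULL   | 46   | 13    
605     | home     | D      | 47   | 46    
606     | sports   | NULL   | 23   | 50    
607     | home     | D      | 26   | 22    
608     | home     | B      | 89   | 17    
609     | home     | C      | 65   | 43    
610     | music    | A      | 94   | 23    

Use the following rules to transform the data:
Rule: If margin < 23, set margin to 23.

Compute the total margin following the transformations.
350

Step 1: 3 records have margin < 23
Step 2: These records originally summed to 52
Step 3: After setting to minimum: 3 × 23 = 69
Step 4: Unaffected records sum: 281
Step 5: Final sum = 69 + 281 = 350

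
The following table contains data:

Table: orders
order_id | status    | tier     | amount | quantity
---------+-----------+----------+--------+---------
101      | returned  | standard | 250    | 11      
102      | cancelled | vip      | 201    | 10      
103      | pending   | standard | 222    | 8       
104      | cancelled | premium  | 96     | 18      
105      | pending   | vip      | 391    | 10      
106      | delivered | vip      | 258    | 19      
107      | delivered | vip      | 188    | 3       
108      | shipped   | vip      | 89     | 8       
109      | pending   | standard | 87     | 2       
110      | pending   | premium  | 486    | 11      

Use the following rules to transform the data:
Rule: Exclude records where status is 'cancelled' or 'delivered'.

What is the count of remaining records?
6

Step 1: Count records to exclude
  - 2 (cancelled) + 2 (delivered) = 4 records
Step 2: Total records: 10
Step 3: Remaining = 10 - 4 = 6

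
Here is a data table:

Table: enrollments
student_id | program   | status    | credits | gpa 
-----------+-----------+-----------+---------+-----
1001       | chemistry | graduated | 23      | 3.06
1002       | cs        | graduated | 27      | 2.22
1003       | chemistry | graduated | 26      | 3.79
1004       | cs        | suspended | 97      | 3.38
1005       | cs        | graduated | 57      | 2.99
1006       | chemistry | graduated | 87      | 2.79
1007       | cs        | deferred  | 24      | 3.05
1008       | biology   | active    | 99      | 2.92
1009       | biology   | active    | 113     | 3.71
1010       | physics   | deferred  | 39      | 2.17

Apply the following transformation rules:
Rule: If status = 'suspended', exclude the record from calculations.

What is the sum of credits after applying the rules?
495

Step 1: Identify records where status = 'suspended'
Step 2: The excluded records sum to 97
Step 3: Original total credits = 592
Step 4: Remaining total = 592 - 97 = 495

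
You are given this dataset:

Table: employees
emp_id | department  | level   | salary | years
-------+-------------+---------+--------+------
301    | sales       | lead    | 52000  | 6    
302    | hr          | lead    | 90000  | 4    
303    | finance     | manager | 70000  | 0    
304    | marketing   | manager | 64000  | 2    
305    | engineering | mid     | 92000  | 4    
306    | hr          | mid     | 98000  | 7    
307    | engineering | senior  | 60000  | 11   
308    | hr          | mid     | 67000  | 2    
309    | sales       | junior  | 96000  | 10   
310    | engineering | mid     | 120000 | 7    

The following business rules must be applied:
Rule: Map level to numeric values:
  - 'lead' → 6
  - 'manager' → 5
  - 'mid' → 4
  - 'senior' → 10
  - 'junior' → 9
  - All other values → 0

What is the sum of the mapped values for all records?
57

Step 1: Apply mapping to each record
Step 2: Count by status:
  'lead': 2 records × 6 = 12
  'manager': 2 records × 5 = 10
  'mid': 4 records × 4 = 16
  'senior': 1 records × 10 = 10
  'junior': 1 records × 9 = 9
Step 3: Sum all mapped values = 57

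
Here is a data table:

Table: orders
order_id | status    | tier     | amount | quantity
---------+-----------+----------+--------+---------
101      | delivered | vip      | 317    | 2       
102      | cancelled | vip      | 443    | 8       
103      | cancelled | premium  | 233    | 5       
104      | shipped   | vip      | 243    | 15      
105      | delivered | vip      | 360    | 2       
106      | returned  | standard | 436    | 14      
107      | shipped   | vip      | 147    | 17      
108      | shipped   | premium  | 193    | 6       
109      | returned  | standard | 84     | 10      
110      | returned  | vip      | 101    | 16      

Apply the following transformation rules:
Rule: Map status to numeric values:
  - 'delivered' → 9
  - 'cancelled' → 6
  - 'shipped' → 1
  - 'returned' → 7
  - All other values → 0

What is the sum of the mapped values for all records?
54

Step 1: Apply mapping to each record
Step 2: Count by status:
  'delivered': 2 records × 9 = 18
  'cancelled': 2 records × 6 = 12
  'shipped': 3 records × 1 = 3
  'returned': 3 records × 7 = 21
Step 3: Sum all mapped values = 54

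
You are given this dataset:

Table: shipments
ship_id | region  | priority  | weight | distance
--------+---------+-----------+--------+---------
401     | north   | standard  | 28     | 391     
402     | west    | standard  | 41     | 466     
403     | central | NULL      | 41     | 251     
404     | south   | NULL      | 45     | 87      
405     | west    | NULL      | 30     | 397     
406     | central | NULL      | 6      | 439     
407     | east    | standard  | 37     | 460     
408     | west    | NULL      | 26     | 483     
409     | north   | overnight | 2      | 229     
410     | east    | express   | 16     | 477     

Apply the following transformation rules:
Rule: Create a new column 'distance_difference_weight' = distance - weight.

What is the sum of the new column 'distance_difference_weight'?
3408

Step 1: For each record, compute distance - weight
Example calculations:
  391 - 28 = 363
  466 - 41 = 425
  251 - 41 = 210
  ...
Step 2: Sum all derived values
Step 3: Total = 3408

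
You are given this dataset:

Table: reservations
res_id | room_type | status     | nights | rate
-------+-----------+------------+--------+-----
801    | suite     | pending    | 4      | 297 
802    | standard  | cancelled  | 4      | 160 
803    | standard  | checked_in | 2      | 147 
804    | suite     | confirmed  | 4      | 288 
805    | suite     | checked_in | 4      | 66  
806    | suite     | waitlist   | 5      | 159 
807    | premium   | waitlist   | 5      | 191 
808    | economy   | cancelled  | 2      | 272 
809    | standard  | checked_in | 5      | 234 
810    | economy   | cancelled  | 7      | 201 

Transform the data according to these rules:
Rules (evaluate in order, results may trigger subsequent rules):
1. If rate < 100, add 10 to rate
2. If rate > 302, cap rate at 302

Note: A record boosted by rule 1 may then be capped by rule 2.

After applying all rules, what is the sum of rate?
2025

Step 1: Apply rule 1 to records with rate < 100
  - 1 records get bonus of 10
  - Of these, 0 records then exceed 302 and get capped
Step 2: Apply rule 2 to records with rate > 302
  - 0 records (original) are capped
Step 3: Calculate final sum = 2025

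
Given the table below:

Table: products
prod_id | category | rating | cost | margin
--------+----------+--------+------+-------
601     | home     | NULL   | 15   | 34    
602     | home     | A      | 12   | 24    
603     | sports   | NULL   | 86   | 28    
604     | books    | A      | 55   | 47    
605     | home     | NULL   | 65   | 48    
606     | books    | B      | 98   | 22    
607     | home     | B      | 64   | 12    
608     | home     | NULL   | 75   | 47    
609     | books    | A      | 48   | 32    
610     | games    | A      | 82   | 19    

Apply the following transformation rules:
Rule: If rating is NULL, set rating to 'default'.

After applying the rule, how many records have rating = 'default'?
4

Step 1: Count records where rating IS NULL
Step 2: Found 4 records with NULL rating
Step 3: These records will have rating set to 'default'
Step 4: Records already having rating = 'default': 0
Step 5: Answer: 4 + 0 = 4 records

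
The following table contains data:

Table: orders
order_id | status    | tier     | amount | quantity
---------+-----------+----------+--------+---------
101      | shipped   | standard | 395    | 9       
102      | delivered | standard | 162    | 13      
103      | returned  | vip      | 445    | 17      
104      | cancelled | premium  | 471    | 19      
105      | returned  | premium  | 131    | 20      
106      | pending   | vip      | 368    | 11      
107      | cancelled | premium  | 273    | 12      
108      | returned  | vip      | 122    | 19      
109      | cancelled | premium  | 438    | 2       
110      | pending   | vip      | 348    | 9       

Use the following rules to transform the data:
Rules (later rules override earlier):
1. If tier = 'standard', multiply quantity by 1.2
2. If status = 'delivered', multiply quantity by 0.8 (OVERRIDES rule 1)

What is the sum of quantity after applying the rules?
130.2

Step 1: Rule 2 takes priority for records with status = 'delivered'
  - 1 records: 13 × 0.8 = 10.4
Step 2: Rule 1 applies to remaining records with tier = 'standard'
  - 1 records: 9 × 1.2 = 10.8
Step 3: Other records unchanged: 109
Step 4: Final sum = 10.4 + 10.8 + 109 = 130.2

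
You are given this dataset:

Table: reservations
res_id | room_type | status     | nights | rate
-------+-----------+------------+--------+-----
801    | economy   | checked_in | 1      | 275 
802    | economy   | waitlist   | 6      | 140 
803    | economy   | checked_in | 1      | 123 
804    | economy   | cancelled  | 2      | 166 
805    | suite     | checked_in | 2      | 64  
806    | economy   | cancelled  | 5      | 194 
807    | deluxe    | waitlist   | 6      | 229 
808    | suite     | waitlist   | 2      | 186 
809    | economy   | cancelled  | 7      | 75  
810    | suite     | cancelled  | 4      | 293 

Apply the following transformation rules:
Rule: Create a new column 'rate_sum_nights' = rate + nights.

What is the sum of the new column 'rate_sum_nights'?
1781

Step 1: For each record, compute rate + nights
Example calculations:
  275 + 1 = 276
  140 + 6 = 146
  123 + 1 = 124
  ...
Step 2: Sum all derived values
Step 3: Total = 1781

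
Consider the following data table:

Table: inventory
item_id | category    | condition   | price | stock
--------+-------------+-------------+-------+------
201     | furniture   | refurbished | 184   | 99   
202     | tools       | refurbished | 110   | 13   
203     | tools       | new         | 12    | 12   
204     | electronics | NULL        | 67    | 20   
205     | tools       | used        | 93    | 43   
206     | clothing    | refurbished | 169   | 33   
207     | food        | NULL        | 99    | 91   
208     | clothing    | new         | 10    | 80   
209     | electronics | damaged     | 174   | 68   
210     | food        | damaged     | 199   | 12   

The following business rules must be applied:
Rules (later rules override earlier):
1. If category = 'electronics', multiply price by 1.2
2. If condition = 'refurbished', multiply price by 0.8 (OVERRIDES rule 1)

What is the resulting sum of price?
1072.6

Step 1: Rule 2 takes priority for records with condition = 'refurbished'
  - 3 records: 463 × 0.8 = 370.4
Step 2: Rule 1 applies to remaining records with category = 'electronics'
  - 2 records: 241 × 1.2 = 289.2
Step 3: Other records unchanged: 413
Step 4: Final sum = 370.4 + 289.2 + 413 = 1072.6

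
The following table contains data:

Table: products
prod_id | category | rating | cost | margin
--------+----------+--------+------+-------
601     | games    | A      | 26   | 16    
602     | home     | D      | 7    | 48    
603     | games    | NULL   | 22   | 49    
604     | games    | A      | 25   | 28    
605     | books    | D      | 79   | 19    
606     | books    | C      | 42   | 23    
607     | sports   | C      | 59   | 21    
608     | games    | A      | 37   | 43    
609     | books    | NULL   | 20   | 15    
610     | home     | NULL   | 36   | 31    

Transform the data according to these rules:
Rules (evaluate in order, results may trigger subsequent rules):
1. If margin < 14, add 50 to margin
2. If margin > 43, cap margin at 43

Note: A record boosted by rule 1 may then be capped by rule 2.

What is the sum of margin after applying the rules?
282

Step 1: Apply rule 1 to records with margin < 14
  - 0 records get bonus of 50
  - Of these, 0 records then exceed 43 and get capped
Step 2: Apply rule 2 to records with margin > 43
  - 2 records (original) are capped
Step 3: Calculate final sum = 282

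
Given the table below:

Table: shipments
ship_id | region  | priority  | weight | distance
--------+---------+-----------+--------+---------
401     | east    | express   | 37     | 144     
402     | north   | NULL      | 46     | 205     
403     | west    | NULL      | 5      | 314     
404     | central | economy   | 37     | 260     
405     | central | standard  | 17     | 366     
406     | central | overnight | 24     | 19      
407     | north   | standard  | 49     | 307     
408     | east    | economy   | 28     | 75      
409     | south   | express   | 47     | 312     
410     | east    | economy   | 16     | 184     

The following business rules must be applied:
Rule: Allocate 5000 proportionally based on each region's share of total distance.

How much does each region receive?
central: 1475.3, east: 921.77, north: 1171.09, south: 713.63, west: 718.21

Step 1: Calculate total distance = 2186
Step 2: Calculate each region's proportion:
  central: 645/2186 = 29.51% → 1475.3
  east: 403/2186 = 18.44% → 921.77
  north: 512/2186 = 23.42% → 1171.09
  south: 312/2186 = 14.27% → 713.63
  west: 314/2186 = 14.36% → 718.21
Step 3: Verify: sum of allocations ≈ 5000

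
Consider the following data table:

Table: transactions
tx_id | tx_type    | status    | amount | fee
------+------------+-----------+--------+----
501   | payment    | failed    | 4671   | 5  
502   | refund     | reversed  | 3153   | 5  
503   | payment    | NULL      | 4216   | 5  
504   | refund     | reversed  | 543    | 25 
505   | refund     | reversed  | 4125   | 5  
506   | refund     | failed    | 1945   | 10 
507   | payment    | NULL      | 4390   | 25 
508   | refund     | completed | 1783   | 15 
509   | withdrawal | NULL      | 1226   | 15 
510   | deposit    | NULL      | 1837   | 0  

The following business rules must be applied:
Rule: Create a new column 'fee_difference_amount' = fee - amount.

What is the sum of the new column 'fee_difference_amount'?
-27779

Step 1: For each record, compute fee - amount
Example calculations:
  5 - 4671 = -4666
  5 - 3153 = -3148
  5 - 4216 = -4211
  ...
Step 2: Sum all derived values
Step 3: Total = -27779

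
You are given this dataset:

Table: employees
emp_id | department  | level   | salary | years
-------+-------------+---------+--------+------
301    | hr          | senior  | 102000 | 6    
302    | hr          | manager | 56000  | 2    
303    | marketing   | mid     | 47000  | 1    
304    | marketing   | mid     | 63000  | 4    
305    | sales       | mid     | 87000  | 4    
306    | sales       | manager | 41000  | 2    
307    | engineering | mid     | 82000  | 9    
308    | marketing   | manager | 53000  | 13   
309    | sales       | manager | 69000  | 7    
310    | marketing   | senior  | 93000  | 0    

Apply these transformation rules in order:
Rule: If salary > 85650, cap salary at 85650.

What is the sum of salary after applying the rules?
667950

Step 1: 3 records have salary > 85650
Step 2: These records originally summed to 282000
Step 3: After capping: 3 × 85650 = 256950
Step 4: Unaffected records sum: 411000
Step 5: Final sum = 256950 + 411000 = 667950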